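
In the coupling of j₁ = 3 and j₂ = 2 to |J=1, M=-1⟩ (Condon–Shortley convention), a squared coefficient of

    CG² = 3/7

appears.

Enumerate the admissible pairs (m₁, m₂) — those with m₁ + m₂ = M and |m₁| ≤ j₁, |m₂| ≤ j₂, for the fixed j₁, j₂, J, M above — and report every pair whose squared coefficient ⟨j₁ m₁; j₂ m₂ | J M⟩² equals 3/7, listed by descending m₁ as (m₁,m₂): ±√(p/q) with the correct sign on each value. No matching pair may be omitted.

(-3,2): +√(3/7)

Admissible pairs with m₁+m₂ = M = -1: (-3,2), (-2,1), (-1,0), (0,-1), (1,-2)
  (m₁,m₂)=(1,-2): CG² = 1/35, CG = +√(1/35)
  (m₁,m₂)=(0,-1): CG² = 3/35, CG = −√(3/35)
  (m₁,m₂)=(-1,0): CG² = 6/35, CG = +√(6/35)
  (m₁,m₂)=(-2,1): CG² = 2/7, CG = −√(2/7)
  (m₁,m₂)=(-3,2): CG² = 3/7, CG = +√(3/7)   ← matches the target
Pairs with CG² = 3/7: (-3,2): +√(3/7)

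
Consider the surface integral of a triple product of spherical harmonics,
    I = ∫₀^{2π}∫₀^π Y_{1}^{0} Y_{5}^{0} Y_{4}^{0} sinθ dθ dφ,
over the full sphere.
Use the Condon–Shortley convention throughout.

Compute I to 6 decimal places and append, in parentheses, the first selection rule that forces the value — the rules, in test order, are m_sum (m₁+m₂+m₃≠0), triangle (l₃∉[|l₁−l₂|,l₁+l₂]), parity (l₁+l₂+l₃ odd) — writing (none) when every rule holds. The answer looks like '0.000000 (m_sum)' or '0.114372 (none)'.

Checks pass: Σm=0; 10 even; l₃=4∈[4,6].
(2·1+1)(2·5+1)(2·4+1) = 297
Δ: 2! 0! 8! / 11! → 1/495
sum: t=1:−1/576 = -1/576
3j²(1 5 4; 0 0 0) = Δ·Π!·Σ² = 5/99  (sign -1)
(m-triple is (0,0,0) — same symbol as above.)
combine: 4πI² = 297·5/99·5/99 = 25/33
take √, sign +1: I = 0.24553200
No selection rule forces the value: the integral is nonzero (none).

0.245532 (none)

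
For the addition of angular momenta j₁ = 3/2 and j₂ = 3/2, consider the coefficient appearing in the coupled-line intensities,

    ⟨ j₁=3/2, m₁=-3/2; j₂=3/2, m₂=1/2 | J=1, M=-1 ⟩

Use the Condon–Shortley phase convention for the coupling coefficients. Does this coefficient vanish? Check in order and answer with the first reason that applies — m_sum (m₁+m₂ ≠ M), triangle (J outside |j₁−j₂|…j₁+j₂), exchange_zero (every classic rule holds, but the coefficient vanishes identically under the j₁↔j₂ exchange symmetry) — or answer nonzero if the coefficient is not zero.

m-sum: m₁+m₂ = -3/2+1/2 = -1, M = -1  ✓
triangle: |j₁−j₂| = 0 ≤ J = 1 ≤ j₁+j₂ = 3  ✓
exchange: j₁≠j₂ or m₁≠m₂ — the exchange symmetry imposes no constraint here
value check: CG = +√(3/10) = +0.547723 ≠ 0

nonzero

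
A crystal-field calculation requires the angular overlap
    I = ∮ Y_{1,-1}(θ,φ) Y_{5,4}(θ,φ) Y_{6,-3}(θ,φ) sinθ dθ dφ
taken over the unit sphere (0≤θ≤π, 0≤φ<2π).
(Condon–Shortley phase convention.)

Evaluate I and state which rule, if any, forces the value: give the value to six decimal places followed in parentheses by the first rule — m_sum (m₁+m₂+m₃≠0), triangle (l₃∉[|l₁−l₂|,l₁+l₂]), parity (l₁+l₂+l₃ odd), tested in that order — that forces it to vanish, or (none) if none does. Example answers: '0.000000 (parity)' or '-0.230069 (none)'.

m-sum 0 ✓  L=12 even ✓  4≤6≤6 ✓
Π(2lᵢ+1) = 3×11×13 = 429
triangle coeff Δ(1,5,6) = 1/858
Σ_t [0,0]: t=0:+1/14400 = 1/14400
(3j)²=6/143 [(1 5 6; 0 0 0)], sign=+1
Σ_t [0,0]: t=0:+1/725760 = 1/725760
(3j)²=1/286 [(1 5 6; -1 4 -3)], sign=-1
⇒ 4πI² = 9/143
I = (-1)√(9/143/(4π)) = -0.07076985
No selection rule forces the value: the integral is nonzero (none).

-0.070770 (none)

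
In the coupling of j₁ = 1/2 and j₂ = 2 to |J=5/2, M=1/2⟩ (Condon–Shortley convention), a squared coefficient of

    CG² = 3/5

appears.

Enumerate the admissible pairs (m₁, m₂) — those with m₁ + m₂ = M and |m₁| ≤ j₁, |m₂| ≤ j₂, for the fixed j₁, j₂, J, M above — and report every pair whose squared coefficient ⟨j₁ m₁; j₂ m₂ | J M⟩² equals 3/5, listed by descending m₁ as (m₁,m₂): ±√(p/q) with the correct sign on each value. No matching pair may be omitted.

(1/2,0): +√(3/5)

Admissible pairs with m₁+m₂ = M = 1/2: (-1/2,1), (1/2,0)
  (m₁,m₂)=(1/2,0): CG² = 3/5, CG = +√(3/5)   ← matches the target
  (m₁,m₂)=(-1/2,1): CG² = 2/5, CG = +√(2/5)
Pairs with CG² = 3/5: (1/2,0): +√(3/5)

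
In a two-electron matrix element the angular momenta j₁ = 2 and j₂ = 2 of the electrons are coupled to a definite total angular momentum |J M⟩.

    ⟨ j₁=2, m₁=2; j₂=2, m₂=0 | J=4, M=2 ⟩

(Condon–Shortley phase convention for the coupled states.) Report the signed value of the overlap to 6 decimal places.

√[9·0!4!4!/9! · 4!0!2!2!6!2!] = √(13824/7)
  +(−1)^0/∏(0,0,0,2,4,2)! = 1/96  (running 1/96)
⟨..|..⟩ = √(13824/7)·(1/96) = +0.462910

+√(3/14) ≈ +0.462910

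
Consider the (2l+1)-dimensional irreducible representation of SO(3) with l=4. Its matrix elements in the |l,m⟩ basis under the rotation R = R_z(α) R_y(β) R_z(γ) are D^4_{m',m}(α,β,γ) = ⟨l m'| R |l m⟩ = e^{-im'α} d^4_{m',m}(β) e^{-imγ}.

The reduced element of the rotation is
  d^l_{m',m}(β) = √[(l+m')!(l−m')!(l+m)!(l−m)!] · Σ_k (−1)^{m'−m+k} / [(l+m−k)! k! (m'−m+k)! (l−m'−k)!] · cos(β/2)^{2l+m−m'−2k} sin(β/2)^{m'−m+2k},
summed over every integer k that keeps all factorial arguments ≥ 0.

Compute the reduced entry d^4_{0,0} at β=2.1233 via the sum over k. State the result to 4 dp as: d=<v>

d^4_{0,0}(β=2.1233) via the finite sum:
Half-angle: c=0.487432, s=0.873161. N=√(24·24·24·24)=576.000000
Admissible k: 0..4 (factorial args all ≥0)
  k=0: (−1)^0·576.0000/(576)·0.4874^8·0.8732^0 = +0.003186
  k=1: (−1)^1·576.0000/(36)·0.4874^6·0.8732^2 = -0.163604
  k=2: (−1)^2·576.0000/(16)·0.4874^4·0.8732^4 = +1.181234
  k=3: (−1)^3·576.0000/(36)·0.4874^2·0.8732^6 = -1.684666
  k=4: (−1)^4·576.0000/(576)·0.4874^0·0.8732^8 = +0.337874
d^4_{0,0}(2.1233) = +0.003186 -0.163604 +1.181234 -1.684666 +0.337874 = -0.325976

d=-0.3260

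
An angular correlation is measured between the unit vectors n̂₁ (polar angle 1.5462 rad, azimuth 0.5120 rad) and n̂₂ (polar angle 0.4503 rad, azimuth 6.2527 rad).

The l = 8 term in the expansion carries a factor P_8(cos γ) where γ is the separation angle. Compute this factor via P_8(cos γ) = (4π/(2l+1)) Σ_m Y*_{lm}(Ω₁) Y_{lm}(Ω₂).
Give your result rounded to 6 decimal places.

Expand P_8 via completeness: Σ_{m} conj(Y_{8,m}) at Ω₁ times Y_{8,m} at Ω₂ —
  m=-8: (-0.29725 - 0.41956j) × (0.00064 + 0.00016j) = -0.00012 - 0.00032j  (running Σ = -0.00012 - 0.00032j)
  m=-7: (-0.04573 - 0.02166j) × (0.00537 + 0.00116j) = -0.00022 - 0.00017j  (running Σ = -0.00034 - 0.00049j)
  m=-6: (0.37142 - 0.02589j) × (0.02807 + 0.00519j) = 0.01056 + 0.00120j  (running Σ = 0.01022 + 0.00071j)
  m=-5: (0.04990 - 0.03281j) × (0.10350 + 0.01590j) = 0.00569 - 0.00260j  (running Σ = 0.01590 - 0.00189j)
  m=-4: (-0.15275 + 0.29542j) × (0.27269 + 0.03342j) = -0.05153 + 0.07545j  (running Σ = -0.03562 + 0.07357j)
  m=-3: (0.00223 + 0.06401j) × (0.48741 + 0.04470j) = -0.00178 + 0.03130j  (running Σ = -0.03740 + 0.10487j)
  m=-2: (-0.16427 - 0.26987j) × (0.48491 + 0.02960j) = -0.07167 - 0.13573j  (running Σ = -0.10907 - 0.03086j)
  m=-1: (-0.05746 - 0.03229j) × (0.00519 + 0.00016j) = -0.00029 - 0.00018j  (running Σ = -0.10936 - 0.03104j)
  m=0: (0.31113 + 0.00000j) × (-0.47649 + 0.00000j) = -0.14825 + 0.00000j  (running Σ = -0.25761 - 0.03104j)
  m=1: (0.05746 - 0.03229j) × (-0.00519 + 0.00016j) = -0.00029 + 0.00018j  (running Σ = -0.25790 - 0.03086j)
  m=2: (-0.16427 + 0.26987j) × (0.48491 - 0.02960j) = -0.07167 + 0.13573j  (running Σ = -0.32957 + 0.10487j)
  m=3: (-0.00223 + 0.06401j) × (-0.48741 + 0.04470j) = -0.00178 - 0.03130j  (running Σ = -0.33135 + 0.07357j)
  m=4: (-0.15275 - 0.29542j) × (0.27269 - 0.03342j) = -0.05153 - 0.07545j  (running Σ = -0.38287 - 0.00189j)
  m=5: (-0.04990 - 0.03281j) × (-0.10350 + 0.01590j) = 0.00569 + 0.00260j  (running Σ = -0.37718 + 0.00071j)
  m=6: (0.37142 + 0.02589j) × (0.02807 - 0.00519j) = 0.01056 - 0.00120j  (running Σ = -0.36662 - 0.00049j)
  m=7: (0.04573 - 0.02166j) × (-0.00537 + 0.00116j) = -0.00022 + 0.00017j  (running Σ = -0.36684 - 0.00032j)
  m=8: (-0.29725 + 0.41956j) × (0.00064 - 0.00016j) = -0.00012 + 0.00032j  (running Σ = -0.36697 + 0.00000j)
Accumulated sum -0.36697 + 0.00000j; after 4π/(2l+1) scaling, -0.27126 + 0.00000j ⇒ P_8 = -0.271261

-0.271261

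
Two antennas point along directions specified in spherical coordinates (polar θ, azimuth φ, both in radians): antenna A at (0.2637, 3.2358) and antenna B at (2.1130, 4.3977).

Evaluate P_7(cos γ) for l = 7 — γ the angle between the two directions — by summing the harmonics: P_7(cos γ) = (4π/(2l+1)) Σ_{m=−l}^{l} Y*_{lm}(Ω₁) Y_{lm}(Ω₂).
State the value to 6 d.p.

-0.008955

Term-by-term m-sum for l=7 (normalisation 4π/15 = 0.837758):
  m=-7: Y*=-0.000032-0.000025i  Y=+0.136502+0.099950i  product -0.000002-0.000007i
  m=-6: Y*=+0.000478+0.000303i  Y=-0.118997+0.362312i  product -0.000167+0.000137i
  m=-5: Y*=-0.004373-0.002227i  Y=-0.416516-0.001103i  product +0.001819+0.000932i
  m=-4: Y*=+0.027723+0.010971i  Y=-0.028894-0.089571i  product +0.000182-0.002800i
  m=-3: Y*=-0.123638-0.035904i  Y=-0.249767+0.180861i  product +0.037374-0.013394i
  m=-2: Y*=+0.369993+0.070549i  Y=-0.198802-0.144760i  product -0.063343-0.067586i
  m=-1: Y*=-0.632692-0.059781i  Y=-0.066884+0.205478i  product +0.054601-0.126006i
  m=+0: Y*=+0.259221-0.000000i  Y=-0.276283+0.000000i  product -0.071618+0.000000i
  m=+1: Y*=+0.632692-0.059781i  Y=+0.066884+0.205478i  product +0.054601+0.126006i
  m=+2: Y*=+0.369993-0.070549i  Y=-0.198802+0.144760i  product -0.063343+0.067586i
  m=+3: Y*=+0.123638-0.035904i  Y=+0.249767+0.180861i  product +0.037374+0.013394i
  m=+4: Y*=+0.027723-0.010971i  Y=-0.028894+0.089571i  product +0.000182+0.002800i
  m=+5: Y*=+0.004373-0.002227i  Y=+0.416516-0.001103i  product +0.001819-0.000932i
  m=+6: Y*=+0.000478-0.000303i  Y=-0.118997-0.362312i  product -0.000167-0.000137i
  m=+7: Y*=+0.000032-0.000025i  Y=-0.136502+0.099950i  product -0.000002+0.000007i
Total Σ_m = -0.010690+0.000000i. Multiply by 0.837758: -0.008955+0.000000i. P_7(cos γ) = -0.008955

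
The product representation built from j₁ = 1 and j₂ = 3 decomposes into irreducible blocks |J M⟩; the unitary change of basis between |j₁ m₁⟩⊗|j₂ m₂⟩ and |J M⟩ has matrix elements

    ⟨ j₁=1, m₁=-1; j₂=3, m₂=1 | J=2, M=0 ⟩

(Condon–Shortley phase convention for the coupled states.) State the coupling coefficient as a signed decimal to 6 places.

triangle: 2!·0!·4!/7! = 48/5040
(j±m)!: 0!·2!·4!·2!·2!·2! = 384
prefactor² = (2J+1)·Δ·N² = 128/7
  k=2: +1/(2!·0!·0!·2!·0!·2!) = 1/8
Σ = 1/8  ⇒  CG² = 128/7·(1/8)² = 2/7
CG = +√(2/7) = +0.534522

+0.534522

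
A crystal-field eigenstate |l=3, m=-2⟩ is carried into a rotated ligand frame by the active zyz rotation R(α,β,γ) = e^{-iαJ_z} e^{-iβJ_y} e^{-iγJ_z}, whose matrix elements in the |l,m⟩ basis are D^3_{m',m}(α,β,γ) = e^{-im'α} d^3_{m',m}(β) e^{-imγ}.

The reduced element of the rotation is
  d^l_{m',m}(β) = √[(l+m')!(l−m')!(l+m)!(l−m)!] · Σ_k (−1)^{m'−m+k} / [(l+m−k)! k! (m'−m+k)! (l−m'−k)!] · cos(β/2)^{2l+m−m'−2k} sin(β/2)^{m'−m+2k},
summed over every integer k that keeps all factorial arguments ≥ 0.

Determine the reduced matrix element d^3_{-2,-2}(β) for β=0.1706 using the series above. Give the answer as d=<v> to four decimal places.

d=0.9426

d^3_{-2,-2}(β=0.1706) via the finite sum:
c=cos(0.170600/2)=0.996364, s=sin(0.170600/2)=0.085197; N=√[1·120·1·120]=120.000000
The bounds max(0,m−m')=0 and min(l+m,l−m')=1 give 2 terms
  k=0: (−1)^0·120.0000/(120)·0.9964^6·0.0852^0 = +0.978382
  k=1: (−1)^1·120.0000/(24)·0.9964^4·0.0852^2 = -0.035767
d^3_{-2,-2}(0.1706) = +0.978382 -0.035767 = +0.942615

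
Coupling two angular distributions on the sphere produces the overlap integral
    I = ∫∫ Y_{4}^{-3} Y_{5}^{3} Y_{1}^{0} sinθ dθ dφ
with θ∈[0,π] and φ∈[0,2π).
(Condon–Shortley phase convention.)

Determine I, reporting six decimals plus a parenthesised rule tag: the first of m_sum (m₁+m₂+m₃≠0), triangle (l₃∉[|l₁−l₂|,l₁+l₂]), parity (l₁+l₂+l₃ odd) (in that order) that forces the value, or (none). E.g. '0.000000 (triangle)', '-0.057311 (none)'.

Checks pass: Σm=0; 10 even; l₃=1∈[1,9].
(2·4+1)(2·5+1)(2·1+1) = 297
Δ: 8! 0! 2! / 11! → 1/495
sum: t=4:+1/576 = 1/576
3j²(4 5 1; 0 0 0) = Δ·Π!·Σ² = 5/99  (sign -1)
sum: t=7:−1/5040 = -1/5040
3j²(4 5 1; -3 3 0) = Δ·Π!·Σ² = 16/495  (sign +1)
combine: 4πI² = 297·5/99·16/495 = 16/33
take √, sign -1: I = -0.19642560
No selection rule forces the value: the integral is nonzero (none).

-0.196426 (none)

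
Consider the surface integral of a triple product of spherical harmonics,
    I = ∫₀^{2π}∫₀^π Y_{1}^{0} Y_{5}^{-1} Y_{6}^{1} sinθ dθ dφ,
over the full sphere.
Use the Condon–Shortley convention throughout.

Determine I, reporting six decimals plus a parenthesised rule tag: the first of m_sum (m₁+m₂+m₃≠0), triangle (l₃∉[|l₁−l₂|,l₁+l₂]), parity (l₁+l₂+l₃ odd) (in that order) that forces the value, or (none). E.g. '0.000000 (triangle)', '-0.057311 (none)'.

Checks pass: Σm=0; 12 even; l₃=6∈[4,6].
(2·1+1)(2·5+1)(2·6+1) = 429
Δ: 0! 2! 10! / 13! → 1/858
sum: t=0:+1/14400 = 1/14400
3j²(1 5 6; 0 0 0) = Δ·Π!·Σ² = 6/143  (sign +1)
sum: t=0:+1/17280 = 1/17280
3j²(1 5 6; 0 -1 1) = Δ·Π!·Σ² = 35/858  (sign -1)
combine: 4πI² = 429·6/143·35/858 = 105/143
take √, sign -1: I = -0.24172507
No selection rule forces the value: the integral is nonzero (none).

-0.241725 (none)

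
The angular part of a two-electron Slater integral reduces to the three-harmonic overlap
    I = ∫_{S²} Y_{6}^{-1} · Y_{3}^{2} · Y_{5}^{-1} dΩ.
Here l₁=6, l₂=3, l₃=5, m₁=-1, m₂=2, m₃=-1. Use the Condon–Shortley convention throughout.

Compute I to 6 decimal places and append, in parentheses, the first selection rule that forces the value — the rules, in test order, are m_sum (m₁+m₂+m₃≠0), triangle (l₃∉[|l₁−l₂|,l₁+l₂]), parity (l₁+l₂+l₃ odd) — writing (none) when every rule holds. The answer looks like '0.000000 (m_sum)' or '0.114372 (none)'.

Rules hold: Σm=0, L=14 even, 3≤5≤9.
N = 13·7·11 = 1001
Δ = 4!·8!·2!/15! = 1/675675
Racah Σ t=1..3: t=1:−1/8640 t=2:+1/2304 t=3:−1/8640 = 7/34560
⇒ 3j(6 3 5; 0 0 0)² = 7/429, sgn -1
Racah Σ t=3..4: t=3:−1/6912 t=4:+1/17280 = -1/11520
⇒ 3j(6 3 5; -1 2 -1)² = 2/143, sgn -1
4πI² = N·(3j₀)²·(3jₘ)² = 98/429
I = +1·√(0.228438/4π) = 0.13482780
No selection rule forces the value: the integral is nonzero (none).

0.134828 (none)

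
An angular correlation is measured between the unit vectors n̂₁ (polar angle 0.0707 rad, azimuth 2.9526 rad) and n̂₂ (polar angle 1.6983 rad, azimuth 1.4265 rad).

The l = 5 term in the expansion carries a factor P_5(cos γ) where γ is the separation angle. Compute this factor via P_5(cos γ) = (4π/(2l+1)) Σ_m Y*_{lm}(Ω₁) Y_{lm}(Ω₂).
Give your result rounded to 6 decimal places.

-0.215618

Term-by-term m-sum for l=5 (normalisation 4π/11 = 1.142397):
  m=-5: Y*=-0.00000 + 0.00000j  Y=0.29432 - 0.33457j  product 0.00000 + 0.00000j
  m=-4: Y*=0.00003 - 0.00003j  Y=-0.15138 - 0.09857j  product -0.00001 + 0.00000j
  m=-3: Y*=-0.00082 + 0.00052j  Y=0.12101 - 0.26185j  product 0.00004 + 0.00028j
  m=-2: Y*=0.01556 - 0.00618j  Y=-0.19339 - 0.05741j  product -0.00336 + 0.00030j
  m=-1: Y*=-0.17468 + 0.03341j  Y=0.03559 - 0.24494j  product 0.00197 + 0.04398j
  m=+0: Y*=0.90085 + 0.00000j  Y=-0.20648 + 0.00000j  product -0.18601 + 0.00000j
  m=+1: Y*=0.17468 + 0.03341j  Y=-0.03559 - 0.24494j  product 0.00197 - 0.04398j
  m=+2: Y*=0.01556 + 0.00618j  Y=-0.19339 + 0.05741j  product -0.00336 - 0.00030j
  m=+3: Y*=0.00082 + 0.00052j  Y=-0.12101 - 0.26185j  product 0.00004 - 0.00028j
  m=+4: Y*=0.00003 + 0.00003j  Y=-0.15138 + 0.09857j  product -0.00001 - 0.00000j
  m=+5: Y*=0.00000 + 0.00000j  Y=-0.29432 - 0.33457j  product 0.00000 - 0.00000j
Total Σ_m = -0.18874 - 0.00000j. Multiply by 1.142397: -0.21562 - 0.00000j. P_5(cos γ) = -0.215618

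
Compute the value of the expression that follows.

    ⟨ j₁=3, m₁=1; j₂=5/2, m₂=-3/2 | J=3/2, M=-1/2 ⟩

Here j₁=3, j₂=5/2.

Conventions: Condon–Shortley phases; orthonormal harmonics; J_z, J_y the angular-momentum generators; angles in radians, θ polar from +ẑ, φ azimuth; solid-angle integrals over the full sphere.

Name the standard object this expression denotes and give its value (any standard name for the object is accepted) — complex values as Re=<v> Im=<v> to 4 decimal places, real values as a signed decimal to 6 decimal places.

This is a Clebsch–Gordan (vector-coupling) coefficient.
√[4·4!2!1!/8! · 4!2!1!4!1!2!] = √(384/35)
  +(−1)^0/∏(0,4,2,1,0,0)! = 1/48  (running 1/48)
  +(−1)^1/∏(1,3,1,0,1,1)! = -1/6  (running -7/48)
⟨..|..⟩ = √(384/35)·(-7/48) = -0.483046

Clebsch–Gordan coefficient, −√(7/30) ≈ -0.483046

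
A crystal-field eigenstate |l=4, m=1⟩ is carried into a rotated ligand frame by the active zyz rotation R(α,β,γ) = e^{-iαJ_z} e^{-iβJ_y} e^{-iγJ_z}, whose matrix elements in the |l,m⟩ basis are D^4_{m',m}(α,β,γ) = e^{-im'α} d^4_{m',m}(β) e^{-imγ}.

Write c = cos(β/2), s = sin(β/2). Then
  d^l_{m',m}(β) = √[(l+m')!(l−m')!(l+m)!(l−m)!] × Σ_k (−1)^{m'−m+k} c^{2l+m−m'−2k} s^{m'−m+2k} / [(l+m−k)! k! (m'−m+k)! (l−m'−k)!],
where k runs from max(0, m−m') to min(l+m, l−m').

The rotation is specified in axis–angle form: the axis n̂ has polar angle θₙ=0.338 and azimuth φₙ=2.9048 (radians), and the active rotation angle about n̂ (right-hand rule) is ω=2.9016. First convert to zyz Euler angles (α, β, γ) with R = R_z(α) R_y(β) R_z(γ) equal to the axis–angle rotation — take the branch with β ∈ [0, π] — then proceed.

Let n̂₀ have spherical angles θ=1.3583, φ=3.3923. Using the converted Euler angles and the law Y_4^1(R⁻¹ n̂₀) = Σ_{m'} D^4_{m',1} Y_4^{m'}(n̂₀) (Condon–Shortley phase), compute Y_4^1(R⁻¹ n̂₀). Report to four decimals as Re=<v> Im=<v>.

Re=-0.0113 Im=-0.0103

Axis–angle → zyz. n̂ = (sinθₙcosφₙ, sinθₙsinφₙ, cosθₙ) = (-0.322348, +0.077789, +0.943420), ω = 2.9016.
R = I cosω + sinω [n̂]ₓ + (1−cosω) n̂n̂ᵀ gives
  R = [-0.766502, -0.273678, -0.581012; +0.174815, -0.959411, +0.221293; -0.617993, +0.068051, +0.783233]
β = atan2(√(R₁₃²+R₂₃²), R₃₃) = 0.670947; α = atan2(R₂₃, R₁₃) mod 2π = 2.777682; γ = atan2(R₃₂, −R₃₁) mod 2π = 0.109675
Need the full column D^4_{m',1} for m'=−4..4 at α=2.7777, β=0.6709, γ=0.1097.
cos(β/2)=0.944255, sin(β/2)=0.329216
d^4_{-4,1}: single k=5 term ⇒ +0.024365;  D = +0.000134-0.024365i
d^4_{-3,1}: k∈[4..5] ⇒ +0.123538 -0.009010 = +0.114528;  D = -0.041350+0.106803i
d^4_{-2,1}: k∈[3..5] ⇒ +0.378795 -0.069069 +0.001679 = +0.311406;  D = +0.208432-0.231365i
d^4_{-1,1}: k∈[2..5] ⇒ +0.768241 -0.280158 +0.017028 -0.000138 = +0.504972;  D = -0.449394+0.230308i
d^4_{0,1}: k∈[1..4] ⇒ +0.985417 -0.718714 +0.087366 -0.001770 = +0.352299;  D = +0.350182-0.038561i
d^4_{1,1}: k∈[0..3] ⇒ +0.631993 -1.152361 +0.280158 -0.011352 = -0.251561;  D = +0.243475+0.063269i
d^4_{2,1}: k∈[0..2] ⇒ -0.934848 +0.568193 -0.046046 = -0.412701;  D = -0.336332-0.239171i
d^4_{3,1}: k∈[0..1] ⇒ +0.609772 -0.123538 = +0.486234;  D = -0.270012-0.404372i
d^4_{4,1}: single k=0 term ⇒ -0.200440;  D = -0.044686-0.195395i
Y_4^{m'}(θ=1.3583,φ=3.3923) and Σ D·Y over m':
  (+0.0001-0.0244i)·(+0.2173-0.3406i)  (-0.0413+0.1068i)·(-0.1801+0.1684i)  (+0.2084-0.2314i)·(-0.1930+0.1058i)  (-0.4494+0.2303i)·(+0.2540-0.0651i)  (+0.3502-0.0386i)·(+0.1835+0.0000i)  (+0.2435+0.0633i)·(-0.2540-0.0651i)  (-0.3363-0.2392i)·(-0.1930-0.1058i)  (-0.2700-0.4044i)·(+0.1801+0.1684i)  (-0.0447-0.1954i)·(+0.2173+0.3406i)
Y_4^1(R⁻¹ n̂) = -0.011254-0.010299i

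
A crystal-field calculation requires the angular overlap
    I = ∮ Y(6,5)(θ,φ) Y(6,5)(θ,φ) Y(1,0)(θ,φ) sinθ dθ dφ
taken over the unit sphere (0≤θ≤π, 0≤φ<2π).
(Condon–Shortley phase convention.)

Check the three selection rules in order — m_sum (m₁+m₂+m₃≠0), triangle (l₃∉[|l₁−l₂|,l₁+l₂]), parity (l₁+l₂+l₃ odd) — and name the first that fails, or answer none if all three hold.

m_sum

Σmᵢ = 10  ✗
l₃∈[|l₁−l₂|,l₁+l₂]=[0,12], have l₃=1
Σlᵢ = 13 ⇒ odd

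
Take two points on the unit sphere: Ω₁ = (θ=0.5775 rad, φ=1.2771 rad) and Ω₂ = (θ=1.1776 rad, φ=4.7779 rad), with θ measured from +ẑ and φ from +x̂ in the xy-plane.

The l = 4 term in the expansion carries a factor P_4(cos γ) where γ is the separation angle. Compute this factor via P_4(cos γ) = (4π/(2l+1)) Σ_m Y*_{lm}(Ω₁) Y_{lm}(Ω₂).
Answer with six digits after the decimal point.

0.291688

Summing Y*_{l m}(θ₁,φ₁)·Y_{l m}(θ₂,φ₂) over m ∈ [−4, 4]; prefactor 4π/(2·4+1) = 1.396263:
  [-4]  conj(Y_{4,-4})(Ω₁) = 0.01516 - 0.03627j ; Y_{4,-4}(Ω₂) = 0.31115 - 0.08345j ; Δ = 0.00169 - 0.01255j
  [-3]  conj(Y_{4,-3})(Ω₁) = -0.13163 - 0.10857j ; Y_{4,-3}(Ω₂) = -0.07380 - 0.37067j ; Δ = -0.03053 + 0.05680j
  [-2]  conj(Y_{4,-2})(Ω₁) = -0.32480 + 0.21625j ; Y_{4,-2}(Ω₂) = -0.00781 + 0.00103j ; Δ = 0.00231 - 0.00202j
  [-1]  conj(Y_{4,-1})(Ω₁) = 0.11988 + 0.39637j ; Y_{4,-1}(Ω₂) = -0.02162 - 0.32953j ; Δ = 0.12803 - 0.04807j
  [+0]  conj(Y_{4,0})(Ω₁) = -0.08597 + 0.00000j ; Y_{4,0}(Ω₂) = -0.06873 + 0.00000j ; Δ = 0.00591 + 0.00000j
  [+1]  conj(Y_{4,1})(Ω₁) = -0.11988 + 0.39637j ; Y_{4,1}(Ω₂) = 0.02162 - 0.32953j ; Δ = 0.12803 + 0.04807j
  [+2]  conj(Y_{4,2})(Ω₁) = -0.32480 - 0.21625j ; Y_{4,2}(Ω₂) = -0.00781 - 0.00103j ; Δ = 0.00231 + 0.00202j
  [+3]  conj(Y_{4,3})(Ω₁) = 0.13163 - 0.10857j ; Y_{4,3}(Ω₂) = 0.07380 - 0.37067j ; Δ = -0.03053 - 0.05680j
  [+4]  conj(Y_{4,4})(Ω₁) = 0.01516 + 0.03627j ; Y_{4,4}(Ω₂) = 0.31115 + 0.08345j ; Δ = 0.00169 + 0.01255j
Accumulated sum 0.20891 + 0.00000j; after 4π/(2l+1) scaling, 0.29169 + 0.00000j ⇒ P_4 = 0.291688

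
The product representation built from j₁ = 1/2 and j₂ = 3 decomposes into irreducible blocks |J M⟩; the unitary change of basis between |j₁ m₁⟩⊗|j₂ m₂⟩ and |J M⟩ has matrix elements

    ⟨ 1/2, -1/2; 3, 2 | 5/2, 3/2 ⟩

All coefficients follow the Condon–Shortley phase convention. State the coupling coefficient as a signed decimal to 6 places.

-0.845154  (= −√(5/7))

j₁+j₂−J=1  J+j₁−j₂=0  J−j₁+j₂=5  j₁+j₂+J+1=7
(j₁±m₁, j₂±m₂, J±M) = (0,1,5,1,4,1)
P² = 2880/7
sum k=1..1:
  [1] −1/24 = -1/24
S = -1/24
C² = P²·S² = 5/7 ; C = -0.845154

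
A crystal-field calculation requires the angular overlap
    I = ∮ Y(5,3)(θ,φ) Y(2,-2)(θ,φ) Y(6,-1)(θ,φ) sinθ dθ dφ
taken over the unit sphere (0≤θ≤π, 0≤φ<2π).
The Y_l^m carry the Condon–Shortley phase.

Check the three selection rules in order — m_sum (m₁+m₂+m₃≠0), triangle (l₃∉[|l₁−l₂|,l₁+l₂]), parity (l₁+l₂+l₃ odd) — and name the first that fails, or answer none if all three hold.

Σmᵢ = 0  ✓
l₃∈[|l₁−l₂|,l₁+l₂]=[3,7], have l₃=6  ✓
Σlᵢ = 13 ⇒ odd  ✗

parity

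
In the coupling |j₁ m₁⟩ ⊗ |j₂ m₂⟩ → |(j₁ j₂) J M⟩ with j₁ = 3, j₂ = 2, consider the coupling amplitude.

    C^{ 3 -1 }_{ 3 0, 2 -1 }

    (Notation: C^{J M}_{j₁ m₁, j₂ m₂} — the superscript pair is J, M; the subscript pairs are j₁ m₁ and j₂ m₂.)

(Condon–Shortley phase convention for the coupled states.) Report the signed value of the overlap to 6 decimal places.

−√(1/30) ≈ -0.182574

√[7·2!4!2!/9! · 3!3!1!3!2!4!] = √(96/5)
  +(−1)^0/∏(0,2,3,1,1,1)! = 1/12  (running 1/12)
  +(−1)^1/∏(1,1,2,0,2,2)! = -1/8  (running -1/24)
⟨..|..⟩ = √(96/5)·(-1/24) = -0.182574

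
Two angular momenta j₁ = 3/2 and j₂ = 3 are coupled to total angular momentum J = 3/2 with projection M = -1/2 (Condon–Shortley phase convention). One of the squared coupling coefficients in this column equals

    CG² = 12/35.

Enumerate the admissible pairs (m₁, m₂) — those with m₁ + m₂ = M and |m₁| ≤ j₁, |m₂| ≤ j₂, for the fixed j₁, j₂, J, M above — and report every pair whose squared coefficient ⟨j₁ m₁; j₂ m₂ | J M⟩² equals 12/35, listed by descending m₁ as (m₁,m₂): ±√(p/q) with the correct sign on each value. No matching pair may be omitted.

Admissible pairs with m₁+m₂ = M = -1/2: (-3/2,1), (-1/2,0), (1/2,-1), (3/2,-2)
  (m₁,m₂)=(3/2,-2): CG² = 2/7, CG = +√(2/7)
  (m₁,m₂)=(1/2,-1): CG² = 12/35, CG = −√(12/35)   ← matches the target
  (m₁,m₂)=(-1/2,0): CG² = 9/35, CG = +√(9/35)
  (m₁,m₂)=(-3/2,1): CG² = 4/35, CG = −√(4/35)
Pairs with CG² = 12/35: (1/2,-1): −√(12/35)

(1/2,-1): −√(12/35)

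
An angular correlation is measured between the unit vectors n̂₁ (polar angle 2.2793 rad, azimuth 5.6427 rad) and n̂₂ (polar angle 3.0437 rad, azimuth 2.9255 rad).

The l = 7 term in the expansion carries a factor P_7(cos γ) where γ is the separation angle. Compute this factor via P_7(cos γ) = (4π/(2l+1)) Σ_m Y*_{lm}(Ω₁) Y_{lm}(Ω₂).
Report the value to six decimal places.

Term-by-term m-sum for l=7 (normalisation 4π/15 = 0.837758):
  term(m=-7) = (0.000000, 0.000000)   from Y*(Ω₁)=(-0.016522, 0.070885), Y(Ω₂)=(-0.000000, -0.000000)
  term(m=-6) = (-0.000000, -0.000000)   from Y*(Ω₁)=(0.178296, -0.150579), Y(Ω₂)=(-0.000000, -0.000002)
  term(m=-5) = (0.000008, 0.000014)   from Y*(Ω₁)=(-0.416463, 0.025366), Y(Ω₂)=(-0.000018, -0.000034)
  term(m=-4) = (-0.000033, -0.000260)   from Y*(Ω₁)=(0.332630, 0.217763), Y(Ω₂)=(-0.000427, -0.000501)
  term(m=-3) = (-0.000079, 0.000258)   from Y*(Ω₁)=(-0.011503, -0.031448), Y(Ω₂)=(-0.006415, -0.004859)
  term(m=-2) = (-0.015877, 0.018029)   from Y*(Ω₁)=(0.099627, -0.334068), Y(Ω₂)=(-0.062578, -0.028865)
  term(m=-1) = (0.066443, -0.030022)   from Y*(Ω₁)=(-0.156217, 0.116428), Y(Ω₂)=(-0.365524, -0.080240)
  term(m=+0) = (0.283045, 0.000000)   from Y*(Ω₁)=(-0.297704, -0.000000), Y(Ω₂)=(-0.950758, 0.000000)
  term(m=+1) = (0.066443, 0.030022)   from Y*(Ω₁)=(0.156217, 0.116428), Y(Ω₂)=(0.365524, -0.080240)
  term(m=+2) = (-0.015877, -0.018029)   from Y*(Ω₁)=(0.099627, 0.334068), Y(Ω₂)=(-0.062578, 0.028865)
  term(m=+3) = (-0.000079, -0.000258)   from Y*(Ω₁)=(0.011503, -0.031448), Y(Ω₂)=(0.006415, -0.004859)
  term(m=+4) = (-0.000033, 0.000260)   from Y*(Ω₁)=(0.332630, -0.217763), Y(Ω₂)=(-0.000427, 0.000501)
  term(m=+5) = (0.000008, -0.000014)   from Y*(Ω₁)=(0.416463, 0.025366), Y(Ω₂)=(0.000018, -0.000034)
  term(m=+6) = (-0.000000, 0.000000)   from Y*(Ω₁)=(0.178296, 0.150579), Y(Ω₂)=(-0.000000, 0.000002)
  term(m=+7) = (0.000000, -0.000000)   from Y*(Ω₁)=(0.016522, 0.070885), Y(Ω₂)=(0.000000, -0.000000)
Σ over m = (0.383968, 0.000000); ×(4π/15) → (0.321673, 0.000000). Real part: 0.321673

0.321673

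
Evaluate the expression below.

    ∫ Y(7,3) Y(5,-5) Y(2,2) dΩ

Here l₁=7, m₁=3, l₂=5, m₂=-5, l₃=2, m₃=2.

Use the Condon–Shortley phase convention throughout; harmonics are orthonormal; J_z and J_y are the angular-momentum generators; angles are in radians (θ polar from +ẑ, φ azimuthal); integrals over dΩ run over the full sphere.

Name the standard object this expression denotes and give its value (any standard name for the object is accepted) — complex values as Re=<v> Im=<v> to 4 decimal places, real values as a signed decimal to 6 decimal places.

This is a Gaunt coefficient — the integral of a triple product of spherical harmonics over the sphere.
m-sum 0 ✓  L=14 even ✓  2≤2≤12 ✓
Π(2lᵢ+1) = 15×11×5 = 825
triangle coeff Δ(7,5,2) = 1/15015
Σ_t [5,5]: t=5:−1/57600 = -1/57600
(3j)²=21/715 [(7 5 2; 0 0 0)], sign=-1
Σ_t [0,0]: t=0:+1/87091200 = 1/87091200
(3j)²=1/15015 [(7 5 2; 3 -5 2)], sign=+1
⇒ 4πI² = 3/1859
I = (-1)√(3/1859/(4π)) = -0.01133225

Gaunt coefficient, -0.011332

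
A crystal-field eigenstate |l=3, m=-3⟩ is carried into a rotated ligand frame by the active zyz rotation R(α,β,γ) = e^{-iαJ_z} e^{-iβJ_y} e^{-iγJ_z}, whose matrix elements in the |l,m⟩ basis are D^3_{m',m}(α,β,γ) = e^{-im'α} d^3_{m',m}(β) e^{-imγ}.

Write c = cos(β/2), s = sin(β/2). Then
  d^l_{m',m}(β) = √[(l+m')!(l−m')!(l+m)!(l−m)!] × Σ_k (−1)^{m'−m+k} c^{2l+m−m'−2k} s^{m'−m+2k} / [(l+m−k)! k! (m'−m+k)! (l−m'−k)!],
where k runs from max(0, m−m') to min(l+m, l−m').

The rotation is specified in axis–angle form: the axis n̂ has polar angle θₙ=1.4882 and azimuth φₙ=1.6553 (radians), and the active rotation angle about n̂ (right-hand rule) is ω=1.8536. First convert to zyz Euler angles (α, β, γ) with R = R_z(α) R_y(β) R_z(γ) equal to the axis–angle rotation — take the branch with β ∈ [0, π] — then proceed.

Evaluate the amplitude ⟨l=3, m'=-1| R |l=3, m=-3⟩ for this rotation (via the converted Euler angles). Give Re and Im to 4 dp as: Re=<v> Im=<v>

Re=0.3157 Im=0.0870

Axis–angle → zyz. n̂ = (sinθₙcosφₙ, sinθₙsinφₙ, cosθₙ) = (-0.084115, +0.993035, +0.082502), ω = 1.8536.
R = I cosω + sinω [n̂]ₓ + (1−cosω) n̂n̂ᵀ gives
  R = [-0.269999, -0.186064, +0.944712; -0.027613, +0.982244, +0.185564; -0.962464, +0.024016, -0.270343]
β = atan2(√(R₁₃²+R₂₃²), R₃₃) = 1.844546; α = atan2(R₂₃, R₁₃) mod 2π = 0.193954; γ = atan2(R₃₂, −R₃₁) mod 2π = 0.024947
D^3_{-1,-3}(0.1940,1.8445,0.0249) = e^{-i·-1·0.1940}·d^3_{-1,-3}(1.8445)·e^{-i·-3·0.0249}. Compute d first:
With c≡cos(β/2)=0.604010 and s≡sin(β/2)=0.796976, N=[2·24·1·720]^{1/2}=185.903201
The bounds max(0,m−m')=0 and min(l+m,l−m')=0 give 1 term
  k=0: (−1)^2·185.9032/(48)·0.6040^4·0.7970^2 = +0.327427
d^3_{-1,-3}(1.8445) = +0.327427
Phases: e^{-i·(-1)·0.1940}=+0.981250+0.192741i, e^{-i·(-3)·0.0249}=+0.997201+0.074771i ⇒ D=+0.315669+0.086955i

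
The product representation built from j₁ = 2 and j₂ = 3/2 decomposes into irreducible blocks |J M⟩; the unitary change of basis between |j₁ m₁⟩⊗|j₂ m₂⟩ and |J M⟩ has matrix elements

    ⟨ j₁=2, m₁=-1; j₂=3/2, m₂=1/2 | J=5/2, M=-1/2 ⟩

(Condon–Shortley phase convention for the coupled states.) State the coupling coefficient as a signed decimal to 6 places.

√[6·1!3!2!/7! · 1!3!2!1!2!3!] = √(72/35)
  +(−1)^0/∏(0,1,3,2,0,0)! = 1/12  (running 1/12)
  +(−1)^1/∏(1,0,2,1,1,1)! = -1/2  (running -5/12)
⟨..|..⟩ = √(72/35)·(-5/12) = -0.597614

−√(5/14) = -0.597614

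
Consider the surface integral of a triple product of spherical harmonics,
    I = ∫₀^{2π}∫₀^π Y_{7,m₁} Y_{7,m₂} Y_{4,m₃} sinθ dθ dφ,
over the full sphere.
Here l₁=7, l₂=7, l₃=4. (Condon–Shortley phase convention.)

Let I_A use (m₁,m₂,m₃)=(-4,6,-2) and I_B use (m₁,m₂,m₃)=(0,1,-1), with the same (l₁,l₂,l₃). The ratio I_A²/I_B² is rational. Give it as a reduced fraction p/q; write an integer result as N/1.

190333/10206

Same 7,7,4: normalisation and zero-m 3j drop out of the ratio.
A: Δ: 10! 4! 4! / 19! → 1/58198140; sum: t=9:−1/34836480 t=10:+1/130636800 = -11/522547200; 3j²(7 7 4; -4 6 -2) = Δ·Π!·Σ² = 1331/81396  (sign -1)
B: Δ: 10! 4! 4! / 19! → 1/58198140; sum: t=4:+1/2488320 t=5:−1/345600 t=6:+1/414720 t=7:−1/4354560 = -1/3225600; 3j²(7 7 4; 0 1 -1) = Δ·Π!·Σ² = 81/92378  (sign +1)
I_A²/I_B² = (1331/81396)/(81/92378) = 190333/10206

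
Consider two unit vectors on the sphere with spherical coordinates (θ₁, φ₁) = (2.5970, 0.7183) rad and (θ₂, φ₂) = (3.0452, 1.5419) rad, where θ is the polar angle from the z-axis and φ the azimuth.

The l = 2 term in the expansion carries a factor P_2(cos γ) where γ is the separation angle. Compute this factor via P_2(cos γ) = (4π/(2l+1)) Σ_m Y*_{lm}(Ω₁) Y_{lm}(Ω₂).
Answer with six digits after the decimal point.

Addition theorem: P_2(cos γ) = (4π/5) Σ_m Y*_{lm}(Ω₁) Y_{lm}(Ω₂), m = −2…2:
  term(m=-2) = -0.000028-0.000370i   from Y*(Ω₁)=+0.013871+0.102742i, Y(Ω₂)=-0.003572-0.000207i
  term(m=-1) = +0.017218-0.018586i   from Y*(Ω₁)=-0.257753-0.225293i, Y(Ω₂)=-0.002138+0.073977i
  term(m=+0) = +0.234398+0.000000i   from Y*(Ω₁)=+0.376833-0.000000i, Y(Ω₂)=+0.622019+0.000000i
  term(m=+1) = +0.017218+0.018586i   from Y*(Ω₁)=+0.257753-0.225293i, Y(Ω₂)=+0.002138+0.073977i
  term(m=+2) = -0.000028+0.000370i   from Y*(Ω₁)=+0.013871-0.102742i, Y(Ω₂)=-0.003572+0.000207i
Accumulated sum +0.268776+0.000000i; after 4π/(2l+1) scaling, +0.675508+0.000000i ⇒ P_2 = 0.675508

0.675508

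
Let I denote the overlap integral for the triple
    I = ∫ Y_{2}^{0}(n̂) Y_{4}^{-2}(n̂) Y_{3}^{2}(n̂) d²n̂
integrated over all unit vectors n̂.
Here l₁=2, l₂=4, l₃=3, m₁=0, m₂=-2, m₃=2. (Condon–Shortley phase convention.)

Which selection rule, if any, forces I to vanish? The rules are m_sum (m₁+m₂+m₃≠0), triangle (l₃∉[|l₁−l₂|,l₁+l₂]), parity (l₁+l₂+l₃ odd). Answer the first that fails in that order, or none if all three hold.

azimuthal sum: 0 − 2 + 2 = 0  ✓
2 ≤ 3 ≤ 6 (triangle on l)  ✓
L = 2 + 4 + 3 = 9 (odd)  ✗

parity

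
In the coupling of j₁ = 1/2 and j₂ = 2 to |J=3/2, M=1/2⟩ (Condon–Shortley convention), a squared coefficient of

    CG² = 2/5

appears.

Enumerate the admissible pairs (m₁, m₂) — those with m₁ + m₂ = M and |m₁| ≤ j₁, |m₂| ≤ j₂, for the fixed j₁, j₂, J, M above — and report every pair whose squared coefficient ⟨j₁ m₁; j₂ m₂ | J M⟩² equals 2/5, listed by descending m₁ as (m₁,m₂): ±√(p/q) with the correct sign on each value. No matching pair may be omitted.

(1/2,0): +√(2/5)

Admissible pairs with m₁+m₂ = M = 1/2: (-1/2,1), (1/2,0)
  (m₁,m₂)=(1/2,0): CG² = 2/5, CG = +√(2/5)   ← matches the target
  (m₁,m₂)=(-1/2,1): CG² = 3/5, CG = −√(3/5)
Pairs with CG² = 2/5: (1/2,0): +√(2/5)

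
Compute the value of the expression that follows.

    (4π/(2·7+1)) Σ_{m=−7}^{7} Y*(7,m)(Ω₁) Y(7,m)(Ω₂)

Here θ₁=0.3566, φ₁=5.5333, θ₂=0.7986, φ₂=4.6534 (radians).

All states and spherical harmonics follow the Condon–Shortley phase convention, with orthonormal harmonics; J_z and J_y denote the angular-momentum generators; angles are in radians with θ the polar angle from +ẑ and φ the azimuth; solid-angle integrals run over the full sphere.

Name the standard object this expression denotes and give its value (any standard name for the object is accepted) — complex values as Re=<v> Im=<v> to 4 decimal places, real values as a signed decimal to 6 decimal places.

This sum is the spherical-harmonic addition theorem: it equals the Legendre polynomial P_l(cos γ) of the angle γ between the two directions.
Summing Y*_{l m}(θ₁,φ₁)·Y_{l m}(θ₂,φ₂) over m ∈ [−7, 7]; prefactor 4π/(2·7+1) = 0.837758:
  m=-7: (0.00016 + 0.00027j) × (0.01943 - 0.04435j) = 0.00002 - 0.00000j  (running Σ = 0.00002 - 0.00000j)
  m=-6: (-0.00067 + 0.00310j) × (-0.16551 - 0.06115j) = 0.00030 - 0.00047j  (running Σ = 0.00032 - 0.00047j)
  m=-5: (-0.01626 + 0.01132j) × (-0.10723 + 0.35296j) = -0.00225 - 0.00695j  (running Σ = -0.00193 - 0.00743j)
  m=-4: (-0.08508 - 0.01217j) × (0.43641 + 0.10493j) = -0.03585 - 0.01424j  (running Σ = -0.03779 - 0.02167j)
  m=-3: (-0.16346 - 0.20261j) × (0.03407 - 0.19052j) = -0.04417 + 0.02424j  (running Σ = -0.08196 + 0.00257j)
  m=-2: (0.03636 - 0.51106j) × (0.25929 + 0.03073j) = 0.02513 - 0.13139j  (running Σ = -0.05683 - 0.12882j)
  m=-1: (0.36452 - 0.33951j) × (0.01914 - 0.32410j) = -0.10306 - 0.12464j  (running Σ = -0.15988 - 0.25346j)
  m=0: (-0.14574 + 0.00000j) × (0.17189 + 0.00000j) = -0.02505 + 0.00000j  (running Σ = -0.18493 - 0.25346j)
  m=1: (-0.36452 - 0.33951j) × (-0.01914 - 0.32410j) = -0.10306 + 0.12464j  (running Σ = -0.28799 - 0.12882j)
  m=2: (0.03636 + 0.51106j) × (0.25929 - 0.03073j) = 0.02513 + 0.13139j  (running Σ = -0.26286 + 0.00257j)
  m=3: (0.16346 - 0.20261j) × (-0.03407 - 0.19052j) = -0.04417 - 0.02424j  (running Σ = -0.30703 - 0.02167j)
  m=4: (-0.08508 + 0.01217j) × (0.43641 - 0.10493j) = -0.03585 + 0.01424j  (running Σ = -0.34288 - 0.00743j)
  m=5: (0.01626 + 0.01132j) × (0.10723 + 0.35296j) = -0.00225 + 0.00695j  (running Σ = -0.34513 - 0.00047j)
  m=6: (-0.00067 - 0.00310j) × (-0.16551 + 0.06115j) = 0.00030 + 0.00047j  (running Σ = -0.34483 - 0.00000j)
  m=7: (-0.00016 + 0.00027j) × (-0.01943 - 0.04435j) = 0.00002 + 0.00000j  (running Σ = -0.34482 + 0.00000j)
Accumulated sum -0.34482 + 0.00000j; after 4π/(2l+1) scaling, -0.28887 + 0.00000j ⇒ P_7 = -0.288874

Legendre polynomial (addition theorem), -0.288874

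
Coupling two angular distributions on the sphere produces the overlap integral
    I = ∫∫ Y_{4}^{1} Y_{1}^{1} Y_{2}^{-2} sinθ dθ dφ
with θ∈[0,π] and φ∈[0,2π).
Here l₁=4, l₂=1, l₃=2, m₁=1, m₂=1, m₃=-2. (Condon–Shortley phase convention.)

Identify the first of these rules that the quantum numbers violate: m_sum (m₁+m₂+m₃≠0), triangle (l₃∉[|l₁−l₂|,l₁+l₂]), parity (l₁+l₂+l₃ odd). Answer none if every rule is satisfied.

triangle

azimuthal sum: 1 + 1 − 2 = 0  ✓
l₃ must lie in [3,5]; have l₃=2  ✗
L = 4 + 1 + 2 = 7 (odd)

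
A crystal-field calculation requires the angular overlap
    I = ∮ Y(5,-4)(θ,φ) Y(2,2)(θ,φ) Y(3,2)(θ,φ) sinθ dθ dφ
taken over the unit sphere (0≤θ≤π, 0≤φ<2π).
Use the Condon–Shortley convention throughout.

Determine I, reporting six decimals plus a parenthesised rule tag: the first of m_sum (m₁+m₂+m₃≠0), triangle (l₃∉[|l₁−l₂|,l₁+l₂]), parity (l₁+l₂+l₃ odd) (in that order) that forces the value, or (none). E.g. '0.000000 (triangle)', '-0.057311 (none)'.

0.268967 (none)

Rules hold: Σm=0, L=10 even, 3≤3≤7.
N = 11·5·7 = 385
Δ = 4!·6!·0!/11! = 1/2310
Racah Σ t=2..2: t=2:+1/144 = 1/144
⇒ 3j(5 2 3; 0 0 0)² = 10/231, sgn -1
Racah Σ t=4..4: t=4:+1/2880 = 1/2880
⇒ 3j(5 2 3; -4 2 2)² = 3/55, sgn -1
4πI² = N·(3j₀)²·(3jₘ)² = 10/11
I = +1·√(0.909091/4π) = 0.26896683
No selection rule forces the value: the integral is nonzero (none).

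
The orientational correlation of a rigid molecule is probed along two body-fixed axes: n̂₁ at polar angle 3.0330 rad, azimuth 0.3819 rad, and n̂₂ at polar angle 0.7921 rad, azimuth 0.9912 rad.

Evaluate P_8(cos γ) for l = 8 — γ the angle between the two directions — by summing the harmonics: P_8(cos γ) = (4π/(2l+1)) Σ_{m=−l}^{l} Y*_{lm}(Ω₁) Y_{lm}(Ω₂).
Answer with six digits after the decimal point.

0.283425

Summing Y*_{l m}(θ₁,φ₁)·Y_{l m}(θ₂,φ₂) over m ∈ [−8, 8]; prefactor 4π/(2·8+1) = 0.739198:
  [-8]  conj(Y_{8,-8})(Ω₁) = -0.00000 + 0.00000j ; Y_{8,-8}(Ω₂) = -0.00257 - 0.03388j ; Δ = 0.00000 + 0.00000j
  [-7]  conj(Y_{8,-7})(Ω₁) = 0.00000 - 0.00000j ; Y_{8,-7}(Ω₂) = 0.10633 - 0.08171j ; Δ = 0.00000 - 0.00000j
  [-6]  conj(Y_{8,-6})(Ω₁) = -0.00001 + 0.00001j ; Y_{8,-6}(Ω₂) = 0.29586 + 0.10332j ; Δ = -0.00000 + 0.00000j
  [-5]  conj(Y_{8,-5})(Ω₁) = 0.00005 - 0.00013j ; Y_{8,-5}(Ω₂) = 0.11076 + 0.44565j ; Δ = 0.00007 + 0.00001j
  [-4]  conj(Y_{8,-4})(Ω₁) = 0.00008 + 0.00181j ; Y_{8,-4}(Ω₂) = -0.23570 + 0.25424j ; Δ = -0.00048 - 0.00041j
  [-3]  conj(Y_{8,-3})(Ω₁) = -0.00702 - 0.01550j ; Y_{8,-3}(Ω₂) = 0.07316 + 0.01241j ; Δ = -0.00032 - 0.00122j
  [-2]  conj(Y_{8,-2})(Ω₁) = 0.08201 + 0.07854j ; Y_{8,-2}(Ω₂) = 0.15388 + 0.35251j ; Δ = -0.01507 + 0.04100j
  [-1]  conj(Y_{8,-1})(Ω₁) = -0.44676 - 0.17943j ; Y_{8,-1}(Ω₂) = -0.05991 + 0.09152j ; Δ = 0.04319 - 0.03014j
  [+0]  conj(Y_{8,0})(Ω₁) = 0.92891 + 0.00000j ; Y_{8,0}(Ω₂) = 0.35381 + 0.00000j ; Δ = 0.32866 + 0.00000j
  [+1]  conj(Y_{8,1})(Ω₁) = 0.44676 - 0.17943j ; Y_{8,1}(Ω₂) = 0.05991 + 0.09152j ; Δ = 0.04319 + 0.03014j
  [+2]  conj(Y_{8,2})(Ω₁) = 0.08201 - 0.07854j ; Y_{8,2}(Ω₂) = 0.15388 - 0.35251j ; Δ = -0.01507 - 0.04100j
  [+3]  conj(Y_{8,3})(Ω₁) = 0.00702 - 0.01550j ; Y_{8,3}(Ω₂) = -0.07316 + 0.01241j ; Δ = -0.00032 + 0.00122j
  [+4]  conj(Y_{8,4})(Ω₁) = 0.00008 - 0.00181j ; Y_{8,4}(Ω₂) = -0.23570 - 0.25424j ; Δ = -0.00048 + 0.00041j
  [+5]  conj(Y_{8,5})(Ω₁) = -0.00005 - 0.00013j ; Y_{8,5}(Ω₂) = -0.11076 + 0.44565j ; Δ = 0.00007 - 0.00001j
  [+6]  conj(Y_{8,6})(Ω₁) = -0.00001 - 0.00001j ; Y_{8,6}(Ω₂) = 0.29586 - 0.10332j ; Δ = -0.00000 - 0.00000j
  [+7]  conj(Y_{8,7})(Ω₁) = -0.00000 - 0.00000j ; Y_{8,7}(Ω₂) = -0.10633 - 0.08171j ; Δ = 0.00000 + 0.00000j
  [+8]  conj(Y_{8,8})(Ω₁) = -0.00000 - 0.00000j ; Y_{8,8}(Ω₂) = -0.00257 + 0.03388j ; Δ = 0.00000 - 0.00000j
Σ over m = 0.38342 - 0.00000j; ×(4π/17) → 0.28343 - 0.00000j. Real part: 0.283425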